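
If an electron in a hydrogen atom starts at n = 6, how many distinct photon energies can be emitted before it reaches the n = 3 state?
6

The electron can occupy levels n = 3, 4, ..., 6 during de-excitation — that is m = 6 - 3 + 1 = 4 distinct levels.

The number of distinct spectral lines equals the number of ways to choose 2 of these m levels (each pair gives one possible emission transition):

Number of lines = m(m-1)/2 = 4×3/2 = 6

These correspond to all possible transitions between the 4 levels:
6 → 5, 6 → 4, 6 → 3, 5 → 4, 5 → 3, 4 → 3

Each transition produces a photon with a unique energy (and thus wavelength). This count does not depend on Z.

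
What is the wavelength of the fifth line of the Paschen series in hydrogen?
954.34 nm

The lines of a series are numbered from the longest wavelength (smallest ΔE) outward; the fifth line is the transition from n = n_f + 5 to n_f.
The Paschen series has all transitions ending at n_f = 3.

For H, the fifth line (ε-line) is the jump from n = 8 to n = 3:
E_8 = -13.6057 / 8² = -0.212589 eV
E_3 = -13.6057 / 3² = -1.511744 eV
ΔE = E_8 - E_3 = 1.299155 eV

λ = hc/E = 1239.84 eV·nm / 1.299155 eV
λ = 954.34 nm

This is the ε-line of the Paschen series in H.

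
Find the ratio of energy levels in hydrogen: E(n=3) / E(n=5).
2.77778

Using E_n = -13.6057 Z² / n² eV with Z = 1:

E_3 = -13.6057 / 3² = -13.6057 / 9 = -1.51174444444 eV
E_5 = -13.6057 / 5² = -13.6057 / 25 = -0.54422800000 eV

The ratio is:
E_3/E_5 = (-1.51174444444) / (-0.54422800000)
E_3/E_5 = (-13.6057/9) / (-13.6057/25)
E_3/E_5 = 25/9
E_3/E_5 = 2.77778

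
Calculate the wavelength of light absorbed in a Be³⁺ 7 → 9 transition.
706.408 nm

First, find the transition energy using E_n = -13.6057 Z² / n² eV:
E_7 = -13.6057 × 4² / 7² = -4.4426776 eV
E_9 = -13.6057 × 4² / 9² = -2.6875457 eV

Photon energy: |ΔE| = |E_9 - E_7| = 1.7551319 eV

Convert to wavelength using E = hc/λ with hc = 1239.84 eV·nm:
λ = hc/E = 1239.84 eV·nm / 1.7551319 eV
λ = 706.408 nm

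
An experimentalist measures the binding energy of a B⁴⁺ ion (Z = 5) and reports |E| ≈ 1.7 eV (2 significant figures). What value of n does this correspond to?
n = 14

The exact energy levels follow E_n = -13.6057 Z² / n² eV with Z = 5.

The measured value (-1.7 eV) is reported to only 2 significant figures, so we must test candidate n values and see which one matches to that precision.

Candidate energies:
  n = 12:  E = -13.6057 × 5² / 12² = -2.36210 eV
  n = 13:  E = -13.6057 × 5² / 13² = -2.01268 eV
  n = 14:  E = -13.6057 × 5² / 14² = -1.73542 eV  ← matches
  n = 15:  E = -13.6057 × 5² / 15² = -1.51174 eV
  n = 16:  E = -13.6057 × 5² / 16² = -1.32868 eV

Checking against the measurement of -1.7 eV (2 sig figs), only n = 14 agrees:
E_14 = -1.73542 eV, which rounds to -1.7 eV ✓

Therefore n = 14.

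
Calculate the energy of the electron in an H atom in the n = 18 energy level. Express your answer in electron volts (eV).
-0.042 eV

The energy levels of a hydrogen-like atom are given by:
E_n = -13.6057 eV / n²

For n = 18:
E_18 = -13.6057 eV / 18²
E_18 = -13.6057 eV / 324
E_18 = -0.042 eV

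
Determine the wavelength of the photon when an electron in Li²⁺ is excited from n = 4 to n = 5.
450.00747 nm

First, find the transition energy using E_n = -13.6057 Z² / n² eV:
E_4 = -13.6057 × 3² / 4² = -7.653206250 eV
E_5 = -13.6057 × 3² / 5² = -4.898052000 eV

Photon energy: |ΔE| = |E_5 - E_4| = 2.755154250 eV

Convert to wavelength using E = hc/λ with hc = 1239.84 eV·nm:
λ = hc/E = 1239.84 eV·nm / 2.755154250 eV
λ = 450.00747 nm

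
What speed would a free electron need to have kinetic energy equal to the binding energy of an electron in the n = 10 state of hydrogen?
2.18769e+05 m/s (or 0.072974% of c)

The binding energy at n = 10 for hydrogen is:
E_10 = -13.6057/10² = -0.136057000 eV
|E_10| = 0.136057000 eV

Convert to Joules:
KE = 0.136057000 eV × (1.602177 × 10⁻¹⁹ J/eV) = 2.1798740e-20 J

Using KE = ½mv²:
v = √(2·KE/m_e)
v = √(2 × 2.1798740e-20 J / 9.10938 × 10⁻³¹ kg)
v = 2.18769e+05 m/s

This is approximately 0.072974% the speed of light.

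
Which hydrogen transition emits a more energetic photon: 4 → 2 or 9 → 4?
4 → 2

Calculate the energy for each transition:

Transition 4 → 2:
ΔE₁ = |E_2 - E_4| = |-13.6057/2² - (-13.6057/4²)|
ΔE₁ = |-3.401425000000 - (-0.850356250000)| = 2.551068750 eV

Transition 9 → 4:
ΔE₂ = |E_4 - E_9| = |-13.6057/4² - (-13.6057/9²)|
ΔE₂ = |-0.850356250000 - (-0.167971604938)| = 0.682384645 eV

Since 2.551068750 eV > 0.682384645 eV, the transition 4 → 2 emits the more energetic photon.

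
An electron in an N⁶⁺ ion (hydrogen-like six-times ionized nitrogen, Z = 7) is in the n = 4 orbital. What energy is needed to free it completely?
41.667 eV

The ionization energy is the energy needed to remove the electron completely (n → ∞).

For a hydrogen-like ion with Z = 7, E_n = -13.6057 Z² / n² eV.

At n = 4: E_4 = -13.6057 × 7² / 4² = -41.667456 eV
At n = ∞: E_∞ = 0 eV

Ionization energy = E_∞ - E_4 = 0 - (-41.667456) = 41.667456 eV
Ionization energy ≈ 41.667 eV

This is also called the binding energy of the electron in state n = 4.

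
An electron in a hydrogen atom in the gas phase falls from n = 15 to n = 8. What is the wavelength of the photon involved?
8150.44590 nm

First, find the transition energy using E_n = -13.6057 / n² eV:
E_15 = -13.6057 / 15² = -0.06046977778 eV
E_8 = -13.6057 / 8² = -0.21258906250 eV

Photon energy: |ΔE| = |E_8 - E_15| = 0.15211928472 eV

Convert to wavelength using E = hc/λ with hc = 1239.84 eV·nm:
λ = hc/E = 1239.84 eV·nm / 0.15211928472 eV
λ = 8150.44590 nm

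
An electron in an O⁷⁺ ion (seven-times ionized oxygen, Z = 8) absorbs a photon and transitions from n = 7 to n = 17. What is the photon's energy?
14.7577 eV

The energy levels of a hydrogen-like atom are E_n = -13.6057 Z² eV / n².

Energy at n = 7: E_7 = -13.6057 × 8² / 7² = -17.7707102 eV
Energy at n = 17: E_17 = -13.6057 × 8² / 17² = -3.0130270 eV

The excitation energy is the difference:
ΔE = E_17 - E_7
ΔE = -3.0130270 - (-17.7707102)
ΔE = 14.7577 eV

Since this is positive, energy must be absorbed (photon absorption).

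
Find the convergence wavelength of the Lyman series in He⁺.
22.78163 nm

The series limit corresponds to the transition from n = ∞ to n = 1.
This is the highest energy (shortest wavelength) transition in the Lyman series.

E_∞ = 0 eV
E_1 = -13.6057 × 2² / 1² = -54.4228000 eV

Energy at series limit:
ΔE = E_∞ - E_1 = 0 - (-54.4228000) = 54.4228000 eV
λ = hc/E = 1239.84 eV·nm / 54.4228000 eV = 22.78163 nm

This energy equals the ionization energy from the n = 1 state of He⁺.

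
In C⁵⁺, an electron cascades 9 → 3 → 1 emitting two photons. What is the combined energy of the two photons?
483.758222 eV

The energy levels of C⁵⁺ are E_n = -13.6057 × 6² / n² eV.

First transition (9 → 3):
ΔE₁ = |E_3 - E_9|
ΔE₁ = |-54.422800000000 - (-6.046977777778)| = 48.375822222 eV

Second transition (3 → 1):
ΔE₂ = |E_1 - E_3|
ΔE₂ = |-489.805200000000 - (-54.422800000000)| = 435.382400000 eV

Total energy released:
E_total = ΔE₁ + ΔE₂ = 48.375822222 + 435.382400000 = 483.758222 eV

Note: This equals the direct transition 9 → 1: 483.758222 eV ✓
Energy is conserved regardless of the path taken.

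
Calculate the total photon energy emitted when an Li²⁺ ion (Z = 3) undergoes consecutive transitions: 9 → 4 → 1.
120.939556 eV

The energy levels of Li²⁺ are E_n = -13.6057 × 3² / n² eV.

First transition (9 → 4):
ΔE₁ = |E_4 - E_9|
ΔE₁ = |-7.653206250000 - (-1.511744444444)| = 6.141461806 eV

Second transition (4 → 1):
ΔE₂ = |E_1 - E_4|
ΔE₂ = |-122.451300000000 - (-7.653206250000)| = 114.798093750 eV

Total energy released:
E_total = ΔE₁ + ΔE₂ = 6.141461806 + 114.798093750 = 120.939556 eV

Note: This equals the direct transition 9 → 1: 120.939556 eV ✓
Energy is conserved regardless of the path taken.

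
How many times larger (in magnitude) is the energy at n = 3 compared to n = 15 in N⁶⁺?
25.0000

Using E_n = -13.6057 Z² / n² eV with Z = 7:

E_3 = -13.6057 × 7² / 3² = -666.6793 / 9 = -74.0754777778 eV
E_15 = -13.6057 × 7² / 15² = -666.6793 / 225 = -2.9630191111 eV

The ratio is:
E_3/E_15 = (-74.0754777778) / (-2.9630191111)
E_3/E_15 = (-666.6793/9) / (-666.6793/225)
E_3/E_15 = 225/9
E_3/E_15 = 25.0000
(Note: the Z² factors cancel in the ratio.)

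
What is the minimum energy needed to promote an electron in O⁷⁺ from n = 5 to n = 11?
27.6342 eV

The energy levels of a hydrogen-like atom are E_n = -13.6057 Z² eV / n².

Energy at n = 5: E_5 = -13.6057 × 8² / 5² = -34.8305920 eV
Energy at n = 11: E_11 = -13.6057 × 8² / 11² = -7.1964033 eV

The excitation energy is the difference:
ΔE = E_11 - E_5
ΔE = -7.1964033 - (-34.8305920)
ΔE = 27.6342 eV

Since this is positive, energy must be absorbed (photon absorption).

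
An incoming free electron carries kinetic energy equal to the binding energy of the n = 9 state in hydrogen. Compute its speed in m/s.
2.431e+05 m/s (or 0.08% of c)

The binding energy at n = 9 for hydrogen is:
E_9 = -13.6057/9² = -0.1679716 eV
|E_9| = 0.1679716 eV

Convert to Joules:
KE = 0.1679716 eV × (1.602177 × 10⁻¹⁹ J/eV) = 2.69120e-20 J

Using KE = ½mv²:
v = √(2·KE/m_e)
v = √(2 × 2.69120e-20 J / 9.10938 × 10⁻³¹ kg)
v = 2.431e+05 m/s

This is approximately 0.08% the speed of light.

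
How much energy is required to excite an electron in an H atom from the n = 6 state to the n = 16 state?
0.32479 eV

The energy levels of a hydrogen-like atom are E_n = -13.6057 eV / n².

Energy at n = 6: E_6 = -13.6057 / 6² = -0.37793611 eV
Energy at n = 16: E_16 = -13.6057 / 16² = -0.05314727 eV

The excitation energy is the difference:
ΔE = E_16 - E_6
ΔE = -0.05314727 - (-0.37793611)
ΔE = 0.32479 eV

Since this is positive, energy must be absorbed (photon absorption).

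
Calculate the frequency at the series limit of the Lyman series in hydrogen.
3.290e+15 Hz

The series limit corresponds to the transition from n = ∞ to n = 1.
This is the highest energy (shortest wavelength) transition in the Lyman series.

E_∞ = 0 eV
E_1 = -13.6057 / 1² = -13.605700 eV

Energy at series limit:
ΔE = E_∞ - E_1 = 0 - (-13.605700) = 13.605700 eV
E = 13.605700 eV × (1.602177 × 10⁻¹⁹ J/eV) = 2.17987e-18 J
f = E/h = 2.17987e-18 J / (6.62607 × 10⁻³⁴ J·s) = 3.290e+15 Hz

This energy equals the ionization energy from the n = 1 state of hydrogen.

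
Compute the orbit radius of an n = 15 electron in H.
11.9065 nm (or 119.0648 Å)

The Bohr radius formula is:
r_n = n² a₀ / Z

where a₀ = 0.0529177 nm is the Bohr radius.

For H (Z = 1) at n = 15:
r_15 = 15² × 0.0529177 nm / 1
r_15 = 225 × 0.0529177 nm / 1
r_15 = 11.90648 nm / 1
r_15 = 11.9065 nm

The electron orbits at approximately 11.9065 nm from the nucleus.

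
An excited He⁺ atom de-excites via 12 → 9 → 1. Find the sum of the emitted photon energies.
54.044864 eV

The energy levels of He⁺ are E_n = -13.6057 × 2² / n² eV.

First transition (12 → 9):
ΔE₁ = |E_9 - E_12|
ΔE₁ = |-0.671886419753 - (-0.377936111111)| = 0.293950309 eV

Second transition (9 → 1):
ΔE₂ = |E_1 - E_9|
ΔE₂ = |-54.422800000000 - (-0.671886419753)| = 53.750913580 eV

Total energy released:
E_total = ΔE₁ + ΔE₂ = 0.293950309 + 53.750913580 = 54.044864 eV

Note: This equals the direct transition 12 → 1: 54.044864 eV ✓
Energy is conserved regardless of the path taken.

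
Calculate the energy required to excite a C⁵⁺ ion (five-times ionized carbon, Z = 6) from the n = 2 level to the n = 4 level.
91.838475 eV

The energy levels of a hydrogen-like atom are E_n = -13.6057 Z² eV / n².

Energy at n = 2: E_2 = -13.6057 × 6² / 2² = -122.451300000 eV
Energy at n = 4: E_4 = -13.6057 × 6² / 4² = -30.612825000 eV

The excitation energy is the difference:
ΔE = E_4 - E_2
ΔE = -30.612825000 - (-122.451300000)
ΔE = 91.838475 eV

Since this is positive, energy must be absorbed (photon absorption).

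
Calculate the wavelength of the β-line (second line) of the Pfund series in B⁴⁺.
186.05 nm

The lines of a series are numbered from the longest wavelength (smallest ΔE) outward; the second line is the transition from n = n_f + 2 to n_f.
The Pfund series has all transitions ending at n_f = 5.

For B⁴⁺ (Z = 5), the second line (β-line) is the jump from n = 7 to n = 5:
E_7 = -13.6057 × 5² / 7² = -6.941684 eV
E_5 = -13.6057 × 5² / 5² = -13.605700 eV
ΔE = E_7 - E_5 = 6.664016 eV

λ = hc/E = 1239.84 eV·nm / 6.664016 eV
λ = 186.05 nm

This is the β-line of the Pfund series in B⁴⁺.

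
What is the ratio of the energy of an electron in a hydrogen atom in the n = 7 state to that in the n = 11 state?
2.469

Using E_n = -13.6057 Z² / n² eV with Z = 1:

E_7 = -13.6057 / 7² = -13.6057 / 49 = -0.277667347 eV
E_11 = -13.6057 / 11² = -13.6057 / 121 = -0.112443802 eV

The ratio is:
E_7/E_11 = (-0.277667347) / (-0.112443802)
E_7/E_11 = (-13.6057/49) / (-13.6057/121)
E_7/E_11 = 121/49
E_7/E_11 = 2.469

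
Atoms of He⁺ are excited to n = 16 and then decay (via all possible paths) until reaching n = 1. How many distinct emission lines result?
120

The electron can occupy levels n = 1, 2, ..., 16 during de-excitation — that is m = 16 - 1 + 1 = 16 distinct levels.

The number of distinct spectral lines equals the number of ways to choose 2 of these m levels (each pair gives one possible emission transition):

Number of lines = m(m-1)/2 = 16×15/2 = 120

These correspond to all possible transitions between the 16 levels:
16 → 15, 16 → 14, 16 → 13, 16 → 12, 16 → 11, 16 → 10, 16 → 9, 16 → 8...

Each transition produces a photon with a unique energy (and thus wavelength). This count does not depend on Z.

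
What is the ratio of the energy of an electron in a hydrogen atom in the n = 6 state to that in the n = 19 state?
10.02778

Using E_n = -13.6057 Z² / n² eV with Z = 1:

E_6 = -13.6057 / 6² = -13.6057 / 36 = -0.37793611111 eV
E_19 = -13.6057 / 19² = -13.6057 / 361 = -0.03768891967 eV

The ratio is:
E_6/E_19 = (-0.37793611111) / (-0.03768891967)
E_6/E_19 = (-13.6057/36) / (-13.6057/361)
E_6/E_19 = 361/36
E_6/E_19 = 10.02778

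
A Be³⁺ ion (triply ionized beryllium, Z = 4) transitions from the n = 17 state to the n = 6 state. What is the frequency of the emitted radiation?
1.28e+15 Hz

First, find the transition energy:
E_17 = -13.6057 × 4² / 17² = -0.75326 eV
E_6 = -13.6057 × 4² / 6² = -6.04698 eV
|ΔE| = |E_6 - E_17| = 5.29372 eV

Convert to Joules: E = 5.29372 eV × (1.602177 × 10⁻¹⁹ J/eV) = 8.4815e-19 J

Using E = hf:
f = E/h = 8.4815e-19 J / (6.62607 × 10⁻³⁴ J·s)
f = 1.28e+15 Hz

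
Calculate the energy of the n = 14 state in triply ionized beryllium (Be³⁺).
-1.1107 eV

For hydrogen-like ions, the energy levels scale with Z²:
E_n = -13.6057 Z² / n² eV

For Be³⁺ (Z = 4) at n = 14:
E_14 = -13.6057 × 4² / 14²
E_14 = -13.6057 × 16 / 196
E_14 = -217.6912 / 196
E_14 = -1.1107 eV

The energy is 16 times more negative than hydrogen at the same n due to the stronger nuclear charge.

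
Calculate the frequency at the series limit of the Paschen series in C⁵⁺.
1.3159e+16 Hz

The series limit corresponds to the transition from n = ∞ to n = 3.
This is the highest energy (shortest wavelength) transition in the Paschen series.

E_∞ = 0 eV
E_3 = -13.6057 × 6² / 3² = -54.422800 eV

Energy at series limit:
ΔE = E_∞ - E_3 = 0 - (-54.422800) = 54.422800 eV
E = 54.422800 eV × (1.602177 × 10⁻¹⁹ J/eV) = 8.719496e-18 J
f = E/h = 8.719496e-18 J / (6.62607 × 10⁻³⁴ J·s) = 1.3159e+16 Hz

This energy equals the ionization energy from the n = 3 state of C⁵⁺.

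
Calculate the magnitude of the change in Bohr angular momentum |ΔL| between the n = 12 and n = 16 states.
4.2183e-34 J·s (or 4ℏ)

In the Bohr model, L_n = nℏ where ℏ = 1.054572e-34 J·s.

L_16 = 16ℏ = 1.687315e-33 J·s
L_12 = 12ℏ = 1.265486e-33 J·s

ΔL = L_16 - L_12 = (16 - 12)ℏ = 4ℏ
ΔL = 4 × 1.054572e-34 J·s = 4.2183e-34 J·s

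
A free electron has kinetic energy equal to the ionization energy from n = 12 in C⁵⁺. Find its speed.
1.0938e+06 m/s (or 0.36% of c)

The binding energy at n = 12 for C⁵⁺ is:
E_12 = -13.6057 × 6²/12² = -3.4014250 eV
|E_12| = 3.4014250 eV

Convert to Joules:
KE = 3.4014250 eV × (1.602177 × 10⁻¹⁹ J/eV) = 5.449685e-19 J

Using KE = ½mv²:
v = √(2·KE/m_e)
v = √(2 × 5.449685e-19 J / 9.10938 × 10⁻³¹ kg)
v = 1.0938e+06 m/s

This is approximately 0.36% the speed of light.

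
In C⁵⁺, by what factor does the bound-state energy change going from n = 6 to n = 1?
36.000

Using E_n = -13.6057 Z² / n² eV with Z = 6:

E_1 = -13.6057 × 6² / 1² = -489.8052 / 1 = -489.805200000 eV
E_6 = -13.6057 × 6² / 6² = -489.8052 / 36 = -13.605700000 eV

The ratio is:
E_1/E_6 = (-489.805200000) / (-13.605700000)
E_1/E_6 = (-489.8052/1) / (-489.8052/36)
E_1/E_6 = 36/1
E_1/E_6 = 36.000
(Note: the Z² factors cancel in the ratio.)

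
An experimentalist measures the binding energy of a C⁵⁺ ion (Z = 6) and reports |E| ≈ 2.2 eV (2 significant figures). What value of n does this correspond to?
n = 15

The exact energy levels follow E_n = -13.6057 Z² / n² eV with Z = 6.

The measured value (-2.2 eV) is reported to only 2 significant figures, so we must test candidate n values and see which one matches to that precision.

Candidate energies:
  n = 13:  E = -13.6057 × 6² / 13² = -2.89826 eV
  n = 14:  E = -13.6057 × 6² / 14² = -2.49901 eV
  n = 15:  E = -13.6057 × 6² / 15² = -2.17691 eV  ← matches
  n = 16:  E = -13.6057 × 6² / 16² = -1.91330 eV
  n = 17:  E = -13.6057 × 6² / 17² = -1.69483 eV

Checking against the measurement of -2.2 eV (2 sig figs), only n = 15 agrees:
E_15 = -2.17691 eV, which rounds to -2.2 eV ✓

Therefore n = 15.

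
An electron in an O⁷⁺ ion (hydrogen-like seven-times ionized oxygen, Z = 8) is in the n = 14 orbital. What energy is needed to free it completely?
4.443 eV

The ionization energy is the energy needed to remove the electron completely (n → ∞).

For a hydrogen-like ion with Z = 8, E_n = -13.6057 Z² / n² eV.

At n = 14: E_14 = -13.6057 × 8² / 14² = -4.442678 eV
At n = ∞: E_∞ = 0 eV

Ionization energy = E_∞ - E_14 = 0 - (-4.442678) = 4.442678 eV
Ionization energy ≈ 4.443 eV

This is also called the binding energy of the electron in state n = 14.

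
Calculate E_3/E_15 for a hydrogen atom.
25.0000

Using E_n = -13.6057 Z² / n² eV with Z = 1:

E_3 = -13.6057 / 3² = -13.6057 / 9 = -1.5117444444 eV
E_15 = -13.6057 / 15² = -13.6057 / 225 = -0.0604697778 eV

The ratio is:
E_3/E_15 = (-1.5117444444) / (-0.0604697778)
E_3/E_15 = (-13.6057/9) / (-13.6057/225)
E_3/E_15 = 225/9
E_3/E_15 = 25.0000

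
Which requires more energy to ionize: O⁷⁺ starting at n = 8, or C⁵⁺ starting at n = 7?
O⁷⁺ at n = 8 (E = -13.605700 eV)

Using E_n = -13.6057 Z² / n² eV:

O⁷⁺ (Z = 8) at n = 8:
E = -13.6057 × 8² / 8² = -13.6057 × 64 / 64 = -13.605700000 eV

C⁵⁺ (Z = 6) at n = 7:
E = -13.6057 × 6² / 7² = -13.6057 × 36 / 49 = -9.996024490 eV

Since -13.605700000 eV < -9.996024490 eV,
O⁷⁺ at n = 8 is more tightly bound (requires more energy to ionize).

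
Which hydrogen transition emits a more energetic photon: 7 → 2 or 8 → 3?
7 → 2

Calculate the energy for each transition:

Transition 7 → 2:
ΔE₁ = |E_2 - E_7| = |-13.6057/2² - (-13.6057/7²)|
ΔE₁ = |-3.40142500000 - (-0.27766734694)| = 3.12375765 eV

Transition 8 → 3:
ΔE₂ = |E_3 - E_8| = |-13.6057/3² - (-13.6057/8²)|
ΔE₂ = |-1.51174444444 - (-0.21258906250)| = 1.29915538 eV

Since 3.12375765 eV > 1.29915538 eV, the transition 7 → 2 emits the more energetic photon.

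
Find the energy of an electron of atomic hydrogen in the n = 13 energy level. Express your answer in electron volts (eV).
-0.08 eV

The energy levels of a hydrogen-like atom are given by:
E_n = -13.6057 eV / n²

For n = 13:
E_13 = -13.6057 eV / 13²
E_13 = -13.6057 eV / 169
E_13 = -0.08 eV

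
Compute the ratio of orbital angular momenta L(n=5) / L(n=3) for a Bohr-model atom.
1.6667

In the Bohr model, L_n = nℏ, so the ratio is purely the ratio of quantum numbers:

L_5/L_3 = 5ℏ / 3ℏ = 5/3 = 1.6667

The angular momentum scales linearly with n.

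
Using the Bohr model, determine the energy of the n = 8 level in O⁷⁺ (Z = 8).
-13.605700 eV

For hydrogen-like ions, the energy levels scale with Z²:
E_n = -13.6057 Z² / n² eV

For O⁷⁺ (Z = 8) at n = 8:
E_8 = -13.6057 × 8² / 8²
E_8 = -13.6057 × 64 / 64
E_8 = -870.7648 / 64
E_8 = -13.605700 eV

The energy is 64 times more negative than hydrogen at the same n due to the stronger nuclear charge.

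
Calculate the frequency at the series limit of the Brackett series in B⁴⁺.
5.1404e+15 Hz

The series limit corresponds to the transition from n = ∞ to n = 4.
This is the highest energy (shortest wavelength) transition in the Brackett series.

E_∞ = 0 eV
E_4 = -13.6057 × 5² / 4² = -21.25890625 eV

Energy at series limit:
ΔE = E_∞ - E_4 = 0 - (-21.25890625) = 21.25890625 eV
E = 21.25890625 eV × (1.602177 × 10⁻¹⁹ J/eV) = 3.406053e-18 J
f = E/h = 3.406053e-18 J / (6.62607 × 10⁻³⁴ J·s) = 5.1404e+15 Hz

This energy equals the ionization energy from the n = 4 state of B⁴⁺.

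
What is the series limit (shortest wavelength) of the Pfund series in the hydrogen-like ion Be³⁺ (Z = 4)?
142.39 nm

The series limit corresponds to the transition from n = ∞ to n = 5.
This is the highest energy (shortest wavelength) transition in the Pfund series.

E_∞ = 0 eV
E_5 = -13.6057 × 4² / 5² = -8.707648 eV

Energy at series limit:
ΔE = E_∞ - E_5 = 0 - (-8.707648) = 8.707648 eV
λ = hc/E = 1239.84 eV·nm / 8.707648 eV = 142.39 nm

This energy equals the ionization energy from the n = 5 state of Be³⁺.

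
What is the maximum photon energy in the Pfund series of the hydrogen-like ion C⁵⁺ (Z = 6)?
19.592208 eV

The series limit corresponds to the transition from n = ∞ to n = 5.
This is the highest energy (shortest wavelength) transition in the Pfund series.

E_∞ = 0 eV
E_5 = -13.6057 × 6² / 5² = -19.592208 eV

Energy at series limit:
ΔE = E_∞ - E_5 = 0 - (-19.592208) = 19.592208 eV

This energy equals the ionization energy from the n = 5 state of C⁵⁺.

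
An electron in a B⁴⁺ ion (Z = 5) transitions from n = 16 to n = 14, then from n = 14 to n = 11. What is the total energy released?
1.482413 eV

The energy levels of B⁴⁺ are E_n = -13.6057 × 5² / n² eV.

First transition (16 → 14):
ΔE₁ = |E_14 - E_16|
ΔE₁ = |-1.735420918367 - (-1.328681640625)| = 0.406739278 eV

Second transition (14 → 11):
ΔE₂ = |E_11 - E_14|
ΔE₂ = |-2.811095041322 - (-1.735420918367)| = 1.075674123 eV

Total energy released:
E_total = ΔE₁ + ΔE₂ = 0.406739278 + 1.075674123 = 1.482413 eV

Note: This equals the direct transition 16 → 11: 1.482413 eV ✓
Energy is conserved regardless of the path taken.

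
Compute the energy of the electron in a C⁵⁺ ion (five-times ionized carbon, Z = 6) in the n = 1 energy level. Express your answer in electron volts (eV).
-489.8052 eV

The energy levels of a hydrogen-like atom are given by:
E_n = -13.6057 Z² / n² eV  (with Z = 6 for C⁵⁺)

For n = 1:
E_1 = -13.6057 × 6² / 1²
E_1 = -13.6057 × 36 / 1
E_1 = -489.8052 eV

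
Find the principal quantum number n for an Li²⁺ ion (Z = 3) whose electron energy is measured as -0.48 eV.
n = 16

The exact energy levels follow E_n = -13.6057 Z² / n² eV with Z = 3.

The measured value (-0.48 eV) is reported to only 2 significant figures, so we must test candidate n values and see which one matches to that precision.

Candidate energies:
  n = 14:  E = -13.6057 × 3² / 14² = -0.624752 eV
  n = 15:  E = -13.6057 × 3² / 15² = -0.544228 eV
  n = 16:  E = -13.6057 × 3² / 16² = -0.478325 eV  ← matches
  n = 17:  E = -13.6057 × 3² / 17² = -0.423707 eV
  n = 18:  E = -13.6057 × 3² / 18² = -0.377936 eV

Checking against the measurement of -0.48 eV (2 sig figs), only n = 16 agrees:
E_16 = -0.478325 eV, which rounds to -0.48 eV ✓

Therefore n = 16.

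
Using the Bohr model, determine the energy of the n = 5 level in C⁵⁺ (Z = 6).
-19.592208 eV

For hydrogen-like ions, the energy levels scale with Z²:
E_n = -13.6057 Z² / n² eV

For C⁵⁺ (Z = 6) at n = 5:
E_5 = -13.6057 × 6² / 5²
E_5 = -13.6057 × 36 / 25
E_5 = -489.8052 / 25
E_5 = -19.592208 eV

The energy is 36 times more negative than hydrogen at the same n due to the stronger nuclear charge.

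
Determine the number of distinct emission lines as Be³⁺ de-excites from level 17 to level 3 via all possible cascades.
105

The electron can occupy levels n = 3, 4, ..., 17 during de-excitation — that is m = 17 - 3 + 1 = 15 distinct levels.

The number of distinct spectral lines equals the number of ways to choose 2 of these m levels (each pair gives one possible emission transition):

Number of lines = m(m-1)/2 = 15×14/2 = 105

These correspond to all possible transitions between the 15 levels:
17 → 16, 17 → 15, 17 → 14, 17 → 13, 17 → 12, 17 → 11, 17 → 10, 17 → 9...

Each transition produces a photon with a unique energy (and thus wavelength). This count does not depend on Z.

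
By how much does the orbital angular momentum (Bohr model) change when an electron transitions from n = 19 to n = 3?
1.6873e-33 J·s (or 16ℏ)

In the Bohr model, L_n = nℏ where ℏ = 1.054572e-34 J·s.

L_19 = 19ℏ = 2.003687e-33 J·s
L_3 = 3ℏ = 3.163716e-34 J·s

ΔL = L_19 - L_3 = (19 - 3)ℏ = 16ℏ
ΔL = 16 × 1.054572e-34 J·s = 1.6873e-33 J·s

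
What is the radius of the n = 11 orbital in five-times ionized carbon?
1.0672 nm (or 10.6717 Å)

The Bohr radius formula is:
r_n = n² a₀ / Z

where a₀ = 0.0529177 nm is the Bohr radius.

For C⁵⁺ (Z = 6) at n = 11:
r_11 = 11² × 0.0529177 nm / 6
r_11 = 121 × 0.0529177 nm / 6
r_11 = 6.40304 nm / 6
r_11 = 1.0672 nm

The electron orbits at approximately 1.0672 nm from the nucleus.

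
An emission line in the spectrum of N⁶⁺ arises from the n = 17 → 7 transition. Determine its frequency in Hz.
2.73e+15 Hz

First, find the transition energy:
E_17 = -13.6057 × 7² / 17² = -2.30684879 eV
E_7 = -13.6057 × 7² / 7² = -13.60570000 eV
|ΔE| = |E_7 - E_17| = 11.29885121 eV

Convert to Joules: E = 11.29885121 eV × (1.602177 × 10⁻¹⁹ J/eV) = 1.8103e-18 J

Using E = hf:
f = E/h = 1.8103e-18 J / (6.62607 × 10⁻³⁴ J·s)
f = 2.73e+15 Hz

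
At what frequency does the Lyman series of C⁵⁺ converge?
1.18e+17 Hz

The series limit corresponds to the transition from n = ∞ to n = 1.
This is the highest energy (shortest wavelength) transition in the Lyman series.

E_∞ = 0 eV
E_1 = -13.6057 × 6² / 1² = -489.80520 eV

Energy at series limit:
ΔE = E_∞ - E_1 = 0 - (-489.80520) = 489.80520 eV
E = 489.80520 eV × (1.602177 × 10⁻¹⁹ J/eV) = 7.8475e-17 J
f = E/h = 7.8475e-17 J / (6.62607 × 10⁻³⁴ J·s) = 1.18e+17 Hz

This energy equals the ionization energy from the n = 1 state of C⁵⁺.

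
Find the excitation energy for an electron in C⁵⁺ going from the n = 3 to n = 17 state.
52.73 eV

The energy levels of a hydrogen-like atom are E_n = -13.6057 Z² eV / n².

Energy at n = 3: E_3 = -13.6057 × 6² / 3² = -54.42280 eV
Energy at n = 17: E_17 = -13.6057 × 6² / 17² = -1.69483 eV

The excitation energy is the difference:
ΔE = E_17 - E_3
ΔE = -1.69483 - (-54.42280)
ΔE = 52.73 eV

Since this is positive, energy must be absorbed (photon absorption).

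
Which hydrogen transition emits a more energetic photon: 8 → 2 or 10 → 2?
10 → 2

Calculate the energy for each transition:

Transition 8 → 2:
ΔE₁ = |E_2 - E_8| = |-13.6057/2² - (-13.6057/8²)|
ΔE₁ = |-3.401425000 - (-0.212589063)| = 3.188836 eV

Transition 10 → 2:
ΔE₂ = |E_2 - E_10| = |-13.6057/2² - (-13.6057/10²)|
ΔE₂ = |-3.401425000 - (-0.136057000)| = 3.265368 eV

Since 3.265368 eV > 3.188836 eV, the transition 10 → 2 emits the more energetic photon.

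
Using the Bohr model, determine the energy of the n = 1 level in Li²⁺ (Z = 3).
-122.4513 eV

For hydrogen-like ions, the energy levels scale with Z²:
E_n = -13.6057 Z² / n² eV

For Li²⁺ (Z = 3) at n = 1:
E_1 = -13.6057 × 3² / 1²
E_1 = -13.6057 × 9 / 1
E_1 = -122.4513 / 1
E_1 = -122.4513 eV

The energy is 9 times more negative than hydrogen at the same n due to the stronger nuclear charge.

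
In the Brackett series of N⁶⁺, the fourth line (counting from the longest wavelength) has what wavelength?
39.6741 nm

The lines of a series are numbered from the longest wavelength (smallest ΔE) outward; the fourth line is the transition from n = n_f + 4 to n_f.
The Brackett series has all transitions ending at n_f = 4.

For N⁶⁺ (Z = 7), the fourth line (δ-line) is the jump from n = 8 to n = 4:
E_8 = -13.6057 × 7² / 8² = -10.416864 eV
E_4 = -13.6057 × 7² / 4² = -41.667456 eV
ΔE = E_8 - E_4 = 31.250592 eV

λ = hc/E = 1239.84 eV·nm / 31.250592 eV
λ = 39.6741 nm

This is the δ-line of the Brackett series in N⁶⁺.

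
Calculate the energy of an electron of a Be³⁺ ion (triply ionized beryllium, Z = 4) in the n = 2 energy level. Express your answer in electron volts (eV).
-54.42280 eV

The energy levels of a hydrogen-like atom are given by:
E_n = -13.6057 Z² / n² eV  (with Z = 4 for Be³⁺)

For n = 2:
E_2 = -13.6057 × 4² / 2²
E_2 = -13.6057 × 16 / 4
E_2 = -54.42280 eV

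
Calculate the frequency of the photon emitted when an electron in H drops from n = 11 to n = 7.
4.00e+13 Hz

First, find the transition energy:
E_11 = -13.6057 / 11² = -0.112444 eV
E_7 = -13.6057 / 7² = -0.277667 eV
|ΔE| = |E_7 - E_11| = 0.165223 eV

Convert to Joules: E = 0.165223 eV × (1.602177 × 10⁻¹⁹ J/eV) = 2.6472e-20 J

Using E = hf:
f = E/h = 2.6472e-20 J / (6.62607 × 10⁻³⁴ J·s)
f = 4.00e+13 Hz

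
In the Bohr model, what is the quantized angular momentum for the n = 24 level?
2.53e-33 J·s (or 24ℏ)

In the Bohr model, angular momentum is quantized:
L = nℏ

where ℏ = h/(2π) = 1.0546e-34 J·s

For n = 24:
L = 24 × 1.0546e-34 J·s
L = 2.53e-33 J·s

This can also be written as L = 24ℏ.
The angular momentum is an integer multiple of the reduced Planck constant.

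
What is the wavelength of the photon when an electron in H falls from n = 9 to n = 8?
27788.2261 nm

First, find the transition energy using E_n = -13.6057 / n² eV:
E_9 = -13.6057 / 9² = -0.167971604938 eV
E_8 = -13.6057 / 8² = -0.212589062500 eV

Photon energy: |ΔE| = |E_8 - E_9| = 0.044617457562 eV

Convert to wavelength using E = hc/λ with hc = 1239.84 eV·nm:
λ = hc/E = 1239.84 eV·nm / 0.044617457562 eV
λ = 27788.2261 nm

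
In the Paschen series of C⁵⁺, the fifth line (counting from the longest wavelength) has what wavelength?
26.509531 nm

The lines of a series are numbered from the longest wavelength (smallest ΔE) outward; the fifth line is the transition from n = n_f + 5 to n_f.
The Paschen series has all transitions ending at n_f = 3.

For C⁵⁺ (Z = 6), the fifth line (ε-line) is the jump from n = 8 to n = 3:
E_8 = -13.6057 × 6² / 8² = -7.65320625 eV
E_3 = -13.6057 × 6² / 3² = -54.42280000 eV
ΔE = E_8 - E_3 = 46.76959375 eV

λ = hc/E = 1239.84 eV·nm / 46.76959375 eV
λ = 26.509531 nm

This is the ε-line of the Paschen series in C⁵⁺.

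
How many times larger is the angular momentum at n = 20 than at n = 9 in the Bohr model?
2.2222

In the Bohr model, L_n = nℏ, so the ratio is purely the ratio of quantum numbers:

L_20/L_9 = 20ℏ / 9ℏ = 20/9 = 2.2222

The angular momentum scales linearly with n.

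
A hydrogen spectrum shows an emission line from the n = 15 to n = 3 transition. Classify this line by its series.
Paschen series

The spectral series in hydrogen are named based on the final (lower) energy level:
- Lyman series: n_final = 1 (ultraviolet)
- Balmer series: n_final = 2 (visible/near-UV)
- Paschen series: n_final = 3 (infrared)
- Brackett series: n_final = 4 (infrared)
- Pfund series: n_final = 5 (far infrared)

Since this transition ends at n = 3, it belongs to the Paschen series.

For reference, this 15 → 3 line has photon energy
ΔE = 13.6057 eV × (1/3² - 1/15²) = 1.4512746667 eV,
corresponding to wavelength λ = hc/ΔE = 1239.84 eV·nm / 1.4512746667 eV = 854.311061 nm in the infrared region.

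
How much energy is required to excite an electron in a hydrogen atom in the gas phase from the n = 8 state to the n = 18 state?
0.171 eV

The energy levels of a hydrogen-like atom are E_n = -13.6057 eV / n².

Energy at n = 8: E_8 = -13.6057 / 8² = -0.212589 eV
Energy at n = 18: E_18 = -13.6057 / 18² = -0.041993 eV

The excitation energy is the difference:
ΔE = E_18 - E_8
ΔE = -0.041993 - (-0.212589)
ΔE = 0.171 eV

Since this is positive, energy must be absorbed (photon absorption).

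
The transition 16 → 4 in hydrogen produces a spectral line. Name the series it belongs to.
Brackett series

The spectral series in hydrogen are named based on the final (lower) energy level:
- Lyman series: n_final = 1 (ultraviolet)
- Balmer series: n_final = 2 (visible/near-UV)
- Paschen series: n_final = 3 (infrared)
- Brackett series: n_final = 4 (infrared)
- Pfund series: n_final = 5 (far infrared)

Since this transition ends at n = 4, it belongs to the Brackett series.

For reference, this 16 → 4 line has photon energy
ΔE = 13.6057 eV × (1/4² - 1/16²) = 0.79720898 eV,
corresponding to wavelength λ = hc/ΔE = 1239.84 eV·nm / 0.79720898 eV = 1555.23 nm in the infrared region.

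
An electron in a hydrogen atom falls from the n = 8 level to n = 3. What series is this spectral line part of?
Paschen series

The spectral series in hydrogen are named based on the final (lower) energy level:
- Lyman series: n_final = 1 (ultraviolet)
- Balmer series: n_final = 2 (visible/near-UV)
- Paschen series: n_final = 3 (infrared)
- Brackett series: n_final = 4 (infrared)
- Pfund series: n_final = 5 (far infrared)

Since this transition ends at n = 3, it belongs to the Paschen series.

For reference, this 8 → 3 line has photon energy
ΔE = 13.6057 eV × (1/3² - 1/8²) = 1.2991554 eV,
corresponding to wavelength λ = hc/ΔE = 1239.84 eV·nm / 1.2991554 eV = 954.343 nm in the infrared region.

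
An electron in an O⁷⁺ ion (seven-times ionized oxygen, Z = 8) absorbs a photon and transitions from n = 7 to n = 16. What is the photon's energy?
14.36929 eV

The energy levels of a hydrogen-like atom are E_n = -13.6057 Z² eV / n².

Energy at n = 7: E_7 = -13.6057 × 8² / 7² = -17.77071020 eV
Energy at n = 16: E_16 = -13.6057 × 8² / 16² = -3.40142500 eV

The excitation energy is the difference:
ΔE = E_16 - E_7
ΔE = -3.40142500 - (-17.77071020)
ΔE = 14.36929 eV

Since this is positive, energy must be absorbed (photon absorption).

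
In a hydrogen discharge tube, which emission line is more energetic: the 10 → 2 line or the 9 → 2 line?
10 → 2

Calculate the energy for each transition:

Transition 10 → 2:
ΔE₁ = |E_2 - E_10| = |-13.6057/2² - (-13.6057/10²)|
ΔE₁ = |-3.40142500000 - (-0.13605700000)| = 3.26536800 eV

Transition 9 → 2:
ΔE₂ = |E_2 - E_9| = |-13.6057/2² - (-13.6057/9²)|
ΔE₂ = |-3.40142500000 - (-0.16797160494)| = 3.23345340 eV

Since 3.26536800 eV > 3.23345340 eV, the transition 10 → 2 emits the more energetic photon.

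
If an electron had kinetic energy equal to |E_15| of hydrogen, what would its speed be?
1.46e+05 m/s (or 0.048649% of c)

The binding energy at n = 15 for hydrogen is:
E_15 = -13.6057/15² = -0.06046978 eV
|E_15| = 0.06046978 eV

Convert to Joules:
KE = 0.06046978 eV × (1.602177 × 10⁻¹⁹ J/eV) = 9.6883e-21 J

Using KE = ½mv²:
v = √(2·KE/m_e)
v = √(2 × 9.6883e-21 J / 9.10938 × 10⁻³¹ kg)
v = 1.46e+05 m/s

This is approximately 0.048649% the speed of light.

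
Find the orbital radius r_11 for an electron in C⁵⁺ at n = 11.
1.06717 nm (or 10.67174 Å)

The Bohr radius formula is:
r_n = n² a₀ / Z

where a₀ = 0.05291772 nm is the Bohr radius.

For C⁵⁺ (Z = 6) at n = 11:
r_11 = 11² × 0.05291772 nm / 6
r_11 = 121 × 0.05291772 nm / 6
r_11 = 6.403044 nm / 6
r_11 = 1.06717 nm

The electron orbits at approximately 1.06717 nm from the nucleus.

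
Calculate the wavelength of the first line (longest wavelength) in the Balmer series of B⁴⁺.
26.24444 nm

The longest wavelength corresponds to the smallest energy transition in the series.
The Balmer series has all transitions ending at n_f = 2.

For B⁴⁺ (Z = 5), the first line (α-line) is the jump from n = 3 to n = 2:
E_3 = -13.6057 × 5² / 3² = -37.7936111 eV
E_2 = -13.6057 × 5² / 2² = -85.0356250 eV
ΔE = E_3 - E_2 = 47.2420139 eV

λ = hc/E = 1239.84 eV·nm / 47.2420139 eV
λ = 26.24444 nm

This is the α-line of the Balmer series in B⁴⁺.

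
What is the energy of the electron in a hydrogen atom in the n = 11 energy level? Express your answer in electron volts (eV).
-0.11244 eV

The energy levels of a hydrogen-like atom are given by:
E_n = -13.6057 eV / n²

For n = 11:
E_11 = -13.6057 eV / 11²
E_11 = -13.6057 eV / 121
E_11 = -0.11244 eV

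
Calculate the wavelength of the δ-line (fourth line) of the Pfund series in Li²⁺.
366.13331 nm

The lines of a series are numbered from the longest wavelength (smallest ΔE) outward; the fourth line is the transition from n = n_f + 4 to n_f.
The Pfund series has all transitions ending at n_f = 5.

For Li²⁺ (Z = 3), the fourth line (δ-line) is the jump from n = 9 to n = 5:
E_9 = -13.6057 × 3² / 9² = -1.511744444 eV
E_5 = -13.6057 × 3² / 5² = -4.898052000 eV
ΔE = E_9 - E_5 = 3.386307556 eV

λ = hc/E = 1239.84 eV·nm / 3.386307556 eV
λ = 366.13331 nm

This is the δ-line of the Pfund series in Li²⁺.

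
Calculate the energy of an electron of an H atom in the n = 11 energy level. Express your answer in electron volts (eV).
-0.11 eV

The energy levels of a hydrogen-like atom are given by:
E_n = -13.6057 eV / n²

For n = 11:
E_11 = -13.6057 eV / 11²
E_11 = -13.6057 eV / 121
E_11 = -0.11 eV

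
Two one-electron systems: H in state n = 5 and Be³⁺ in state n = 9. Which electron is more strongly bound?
Be³⁺ at n = 9 (E = -2.69 eV)

Using E_n = -13.6057 Z² / n² eV:

H (Z = 1) at n = 5:
E = -13.6057 × 1² / 5² = -13.6057 × 1 / 25 = -0.54423 eV

Be³⁺ (Z = 4) at n = 9:
E = -13.6057 × 4² / 9² = -13.6057 × 16 / 81 = -2.68755 eV

Since -2.68755 eV < -0.54423 eV,
Be³⁺ at n = 9 is more tightly bound (requires more energy to ionize).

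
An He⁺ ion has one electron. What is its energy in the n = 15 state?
-0.242 eV

For hydrogen-like ions, the energy levels scale with Z²:
E_n = -13.6057 Z² / n² eV

For He⁺ (Z = 2) at n = 15:
E_15 = -13.6057 × 2² / 15²
E_15 = -13.6057 × 4 / 225
E_15 = -54.4228 / 225
E_15 = -0.242 eV

The energy is 4 times more negative than hydrogen at the same n due to the stronger nuclear charge.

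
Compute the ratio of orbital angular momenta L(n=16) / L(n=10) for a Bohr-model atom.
1.60000

In the Bohr model, L_n = nℏ, so the ratio is purely the ratio of quantum numbers:

L_16/L_10 = 16ℏ / 10ℏ = 16/10 = 1.60000

The angular momentum scales linearly with n.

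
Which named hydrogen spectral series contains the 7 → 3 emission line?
Paschen series

The spectral series in hydrogen are named based on the final (lower) energy level:
- Lyman series: n_final = 1 (ultraviolet)
- Balmer series: n_final = 2 (visible/near-UV)
- Paschen series: n_final = 3 (infrared)
- Brackett series: n_final = 4 (infrared)
- Pfund series: n_final = 5 (far infrared)

Since this transition ends at n = 3, it belongs to the Paschen series.

For reference, this 7 → 3 line has photon energy
ΔE = 13.6057 eV × (1/3² - 1/7²) = 1.234077098 eV,
corresponding to wavelength λ = hc/ΔE = 1239.84 eV·nm / 1.234077098 eV = 1004.6698 nm in the infrared region.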